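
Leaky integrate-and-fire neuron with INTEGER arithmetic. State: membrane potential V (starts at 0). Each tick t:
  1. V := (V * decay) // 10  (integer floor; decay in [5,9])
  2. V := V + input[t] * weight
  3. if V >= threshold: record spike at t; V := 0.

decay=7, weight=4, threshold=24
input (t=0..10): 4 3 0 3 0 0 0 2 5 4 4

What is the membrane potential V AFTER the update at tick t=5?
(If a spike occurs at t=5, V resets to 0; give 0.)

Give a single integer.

Answer: 11

Derivation:
t=0: input=4 -> V=16
t=1: input=3 -> V=23
t=2: input=0 -> V=16
t=3: input=3 -> V=23
t=4: input=0 -> V=16
t=5: input=0 -> V=11
t=6: input=0 -> V=7
t=7: input=2 -> V=12
t=8: input=5 -> V=0 FIRE
t=9: input=4 -> V=16
t=10: input=4 -> V=0 FIRE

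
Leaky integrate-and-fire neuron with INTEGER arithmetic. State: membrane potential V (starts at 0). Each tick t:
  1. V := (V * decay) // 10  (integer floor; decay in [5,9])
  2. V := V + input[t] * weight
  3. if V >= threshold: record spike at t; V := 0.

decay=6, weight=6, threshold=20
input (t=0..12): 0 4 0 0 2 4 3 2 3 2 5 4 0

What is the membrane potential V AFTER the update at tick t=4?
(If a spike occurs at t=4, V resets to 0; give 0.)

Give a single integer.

Answer: 12

Derivation:
t=0: input=0 -> V=0
t=1: input=4 -> V=0 FIRE
t=2: input=0 -> V=0
t=3: input=0 -> V=0
t=4: input=2 -> V=12
t=5: input=4 -> V=0 FIRE
t=6: input=3 -> V=18
t=7: input=2 -> V=0 FIRE
t=8: input=3 -> V=18
t=9: input=2 -> V=0 FIRE
t=10: input=5 -> V=0 FIRE
t=11: input=4 -> V=0 FIRE
t=12: input=0 -> V=0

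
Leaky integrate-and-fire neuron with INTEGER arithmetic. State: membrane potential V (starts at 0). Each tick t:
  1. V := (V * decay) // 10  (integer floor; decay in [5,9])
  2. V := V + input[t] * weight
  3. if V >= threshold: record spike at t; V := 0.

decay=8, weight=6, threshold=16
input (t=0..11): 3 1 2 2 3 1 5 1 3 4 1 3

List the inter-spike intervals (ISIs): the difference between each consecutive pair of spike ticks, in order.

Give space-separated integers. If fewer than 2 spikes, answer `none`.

t=0: input=3 -> V=0 FIRE
t=1: input=1 -> V=6
t=2: input=2 -> V=0 FIRE
t=3: input=2 -> V=12
t=4: input=3 -> V=0 FIRE
t=5: input=1 -> V=6
t=6: input=5 -> V=0 FIRE
t=7: input=1 -> V=6
t=8: input=3 -> V=0 FIRE
t=9: input=4 -> V=0 FIRE
t=10: input=1 -> V=6
t=11: input=3 -> V=0 FIRE

Answer: 2 2 2 2 1 2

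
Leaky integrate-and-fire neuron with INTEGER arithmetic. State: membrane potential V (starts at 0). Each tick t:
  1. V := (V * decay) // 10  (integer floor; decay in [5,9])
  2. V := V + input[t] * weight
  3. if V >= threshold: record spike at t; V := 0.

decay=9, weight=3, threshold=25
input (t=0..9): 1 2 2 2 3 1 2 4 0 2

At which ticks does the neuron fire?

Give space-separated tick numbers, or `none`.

Answer: 6

Derivation:
t=0: input=1 -> V=3
t=1: input=2 -> V=8
t=2: input=2 -> V=13
t=3: input=2 -> V=17
t=4: input=3 -> V=24
t=5: input=1 -> V=24
t=6: input=2 -> V=0 FIRE
t=7: input=4 -> V=12
t=8: input=0 -> V=10
t=9: input=2 -> V=15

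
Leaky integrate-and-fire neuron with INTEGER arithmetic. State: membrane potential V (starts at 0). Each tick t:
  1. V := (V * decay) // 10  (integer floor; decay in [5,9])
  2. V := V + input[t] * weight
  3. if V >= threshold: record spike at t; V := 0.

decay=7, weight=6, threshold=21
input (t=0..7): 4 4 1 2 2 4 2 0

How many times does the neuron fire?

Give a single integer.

t=0: input=4 -> V=0 FIRE
t=1: input=4 -> V=0 FIRE
t=2: input=1 -> V=6
t=3: input=2 -> V=16
t=4: input=2 -> V=0 FIRE
t=5: input=4 -> V=0 FIRE
t=6: input=2 -> V=12
t=7: input=0 -> V=8

Answer: 4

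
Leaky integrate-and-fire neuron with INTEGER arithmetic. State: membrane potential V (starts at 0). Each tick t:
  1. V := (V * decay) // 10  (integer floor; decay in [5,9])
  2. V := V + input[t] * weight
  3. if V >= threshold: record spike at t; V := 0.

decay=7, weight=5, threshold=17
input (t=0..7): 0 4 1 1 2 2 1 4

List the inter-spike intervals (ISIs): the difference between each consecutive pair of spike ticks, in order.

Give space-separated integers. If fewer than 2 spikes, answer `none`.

Answer: 4 2

Derivation:
t=0: input=0 -> V=0
t=1: input=4 -> V=0 FIRE
t=2: input=1 -> V=5
t=3: input=1 -> V=8
t=4: input=2 -> V=15
t=5: input=2 -> V=0 FIRE
t=6: input=1 -> V=5
t=7: input=4 -> V=0 FIRE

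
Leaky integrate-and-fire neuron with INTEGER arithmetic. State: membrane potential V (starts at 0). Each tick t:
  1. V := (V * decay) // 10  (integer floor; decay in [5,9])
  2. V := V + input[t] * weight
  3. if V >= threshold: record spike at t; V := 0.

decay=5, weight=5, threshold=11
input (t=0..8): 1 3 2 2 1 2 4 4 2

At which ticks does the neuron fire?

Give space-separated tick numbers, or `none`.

Answer: 1 3 5 6 7

Derivation:
t=0: input=1 -> V=5
t=1: input=3 -> V=0 FIRE
t=2: input=2 -> V=10
t=3: input=2 -> V=0 FIRE
t=4: input=1 -> V=5
t=5: input=2 -> V=0 FIRE
t=6: input=4 -> V=0 FIRE
t=7: input=4 -> V=0 FIRE
t=8: input=2 -> V=10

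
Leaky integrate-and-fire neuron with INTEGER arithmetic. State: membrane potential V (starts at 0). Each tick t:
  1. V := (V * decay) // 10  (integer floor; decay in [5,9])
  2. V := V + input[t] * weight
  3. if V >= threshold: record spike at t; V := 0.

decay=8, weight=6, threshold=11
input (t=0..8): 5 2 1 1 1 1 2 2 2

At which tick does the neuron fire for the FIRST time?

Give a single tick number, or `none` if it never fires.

Answer: 0

Derivation:
t=0: input=5 -> V=0 FIRE
t=1: input=2 -> V=0 FIRE
t=2: input=1 -> V=6
t=3: input=1 -> V=10
t=4: input=1 -> V=0 FIRE
t=5: input=1 -> V=6
t=6: input=2 -> V=0 FIRE
t=7: input=2 -> V=0 FIRE
t=8: input=2 -> V=0 FIRE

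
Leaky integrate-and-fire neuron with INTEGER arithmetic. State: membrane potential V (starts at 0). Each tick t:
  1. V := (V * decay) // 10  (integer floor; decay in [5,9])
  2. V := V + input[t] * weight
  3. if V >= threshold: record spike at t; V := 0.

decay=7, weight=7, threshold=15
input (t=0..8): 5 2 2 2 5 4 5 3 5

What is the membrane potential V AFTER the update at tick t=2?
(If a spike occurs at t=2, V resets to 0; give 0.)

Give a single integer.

Answer: 0

Derivation:
t=0: input=5 -> V=0 FIRE
t=1: input=2 -> V=14
t=2: input=2 -> V=0 FIRE
t=3: input=2 -> V=14
t=4: input=5 -> V=0 FIRE
t=5: input=4 -> V=0 FIRE
t=6: input=5 -> V=0 FIRE
t=7: input=3 -> V=0 FIRE
t=8: input=5 -> V=0 FIRE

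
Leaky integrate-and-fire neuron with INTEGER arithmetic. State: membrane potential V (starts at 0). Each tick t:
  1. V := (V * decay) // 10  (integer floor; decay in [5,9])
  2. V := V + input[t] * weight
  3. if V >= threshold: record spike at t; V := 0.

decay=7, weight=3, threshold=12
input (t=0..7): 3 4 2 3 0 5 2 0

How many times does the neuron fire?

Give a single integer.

Answer: 3

Derivation:
t=0: input=3 -> V=9
t=1: input=4 -> V=0 FIRE
t=2: input=2 -> V=6
t=3: input=3 -> V=0 FIRE
t=4: input=0 -> V=0
t=5: input=5 -> V=0 FIRE
t=6: input=2 -> V=6
t=7: input=0 -> V=4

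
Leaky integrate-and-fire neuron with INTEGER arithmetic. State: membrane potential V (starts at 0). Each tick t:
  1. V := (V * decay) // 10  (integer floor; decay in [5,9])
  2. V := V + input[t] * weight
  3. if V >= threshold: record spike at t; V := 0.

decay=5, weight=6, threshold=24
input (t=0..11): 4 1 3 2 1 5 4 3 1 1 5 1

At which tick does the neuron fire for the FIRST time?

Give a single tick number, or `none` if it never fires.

Answer: 0

Derivation:
t=0: input=4 -> V=0 FIRE
t=1: input=1 -> V=6
t=2: input=3 -> V=21
t=3: input=2 -> V=22
t=4: input=1 -> V=17
t=5: input=5 -> V=0 FIRE
t=6: input=4 -> V=0 FIRE
t=7: input=3 -> V=18
t=8: input=1 -> V=15
t=9: input=1 -> V=13
t=10: input=5 -> V=0 FIRE
t=11: input=1 -> V=6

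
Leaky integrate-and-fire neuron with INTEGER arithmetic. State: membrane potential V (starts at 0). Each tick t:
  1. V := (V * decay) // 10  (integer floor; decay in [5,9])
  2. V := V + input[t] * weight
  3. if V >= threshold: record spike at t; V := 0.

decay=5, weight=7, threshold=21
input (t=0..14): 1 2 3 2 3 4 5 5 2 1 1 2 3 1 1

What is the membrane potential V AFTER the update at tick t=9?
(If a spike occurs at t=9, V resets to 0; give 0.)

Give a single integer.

t=0: input=1 -> V=7
t=1: input=2 -> V=17
t=2: input=3 -> V=0 FIRE
t=3: input=2 -> V=14
t=4: input=3 -> V=0 FIRE
t=5: input=4 -> V=0 FIRE
t=6: input=5 -> V=0 FIRE
t=7: input=5 -> V=0 FIRE
t=8: input=2 -> V=14
t=9: input=1 -> V=14
t=10: input=1 -> V=14
t=11: input=2 -> V=0 FIRE
t=12: input=3 -> V=0 FIRE
t=13: input=1 -> V=7
t=14: input=1 -> V=10

Answer: 14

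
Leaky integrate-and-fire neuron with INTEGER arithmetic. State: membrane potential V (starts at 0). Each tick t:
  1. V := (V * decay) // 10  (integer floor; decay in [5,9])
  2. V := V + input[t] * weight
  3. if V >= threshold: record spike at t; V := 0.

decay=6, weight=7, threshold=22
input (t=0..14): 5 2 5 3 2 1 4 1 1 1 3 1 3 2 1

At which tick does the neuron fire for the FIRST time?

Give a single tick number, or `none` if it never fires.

Answer: 0

Derivation:
t=0: input=5 -> V=0 FIRE
t=1: input=2 -> V=14
t=2: input=5 -> V=0 FIRE
t=3: input=3 -> V=21
t=4: input=2 -> V=0 FIRE
t=5: input=1 -> V=7
t=6: input=4 -> V=0 FIRE
t=7: input=1 -> V=7
t=8: input=1 -> V=11
t=9: input=1 -> V=13
t=10: input=3 -> V=0 FIRE
t=11: input=1 -> V=7
t=12: input=3 -> V=0 FIRE
t=13: input=2 -> V=14
t=14: input=1 -> V=15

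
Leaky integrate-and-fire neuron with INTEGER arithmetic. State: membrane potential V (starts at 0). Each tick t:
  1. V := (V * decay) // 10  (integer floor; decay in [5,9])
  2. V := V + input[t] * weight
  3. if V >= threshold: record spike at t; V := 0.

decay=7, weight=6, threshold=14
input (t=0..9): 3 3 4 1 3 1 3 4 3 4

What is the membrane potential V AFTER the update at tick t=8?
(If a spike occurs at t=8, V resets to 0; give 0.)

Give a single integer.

t=0: input=3 -> V=0 FIRE
t=1: input=3 -> V=0 FIRE
t=2: input=4 -> V=0 FIRE
t=3: input=1 -> V=6
t=4: input=3 -> V=0 FIRE
t=5: input=1 -> V=6
t=6: input=3 -> V=0 FIRE
t=7: input=4 -> V=0 FIRE
t=8: input=3 -> V=0 FIRE
t=9: input=4 -> V=0 FIRE

Answer: 0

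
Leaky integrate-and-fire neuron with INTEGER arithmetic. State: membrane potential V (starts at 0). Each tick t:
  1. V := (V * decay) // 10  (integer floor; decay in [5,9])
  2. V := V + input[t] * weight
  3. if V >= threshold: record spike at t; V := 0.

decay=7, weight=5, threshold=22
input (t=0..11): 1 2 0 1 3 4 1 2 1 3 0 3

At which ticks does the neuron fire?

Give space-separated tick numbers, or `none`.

Answer: 4 7 11

Derivation:
t=0: input=1 -> V=5
t=1: input=2 -> V=13
t=2: input=0 -> V=9
t=3: input=1 -> V=11
t=4: input=3 -> V=0 FIRE
t=5: input=4 -> V=20
t=6: input=1 -> V=19
t=7: input=2 -> V=0 FIRE
t=8: input=1 -> V=5
t=9: input=3 -> V=18
t=10: input=0 -> V=12
t=11: input=3 -> V=0 FIRE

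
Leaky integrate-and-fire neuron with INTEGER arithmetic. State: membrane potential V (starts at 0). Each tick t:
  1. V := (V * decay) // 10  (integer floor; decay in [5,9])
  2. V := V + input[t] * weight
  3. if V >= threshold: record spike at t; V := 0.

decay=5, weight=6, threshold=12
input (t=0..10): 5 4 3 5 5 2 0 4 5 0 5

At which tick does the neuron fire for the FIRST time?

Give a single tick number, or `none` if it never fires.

Answer: 0

Derivation:
t=0: input=5 -> V=0 FIRE
t=1: input=4 -> V=0 FIRE
t=2: input=3 -> V=0 FIRE
t=3: input=5 -> V=0 FIRE
t=4: input=5 -> V=0 FIRE
t=5: input=2 -> V=0 FIRE
t=6: input=0 -> V=0
t=7: input=4 -> V=0 FIRE
t=8: input=5 -> V=0 FIRE
t=9: input=0 -> V=0
t=10: input=5 -> V=0 FIRE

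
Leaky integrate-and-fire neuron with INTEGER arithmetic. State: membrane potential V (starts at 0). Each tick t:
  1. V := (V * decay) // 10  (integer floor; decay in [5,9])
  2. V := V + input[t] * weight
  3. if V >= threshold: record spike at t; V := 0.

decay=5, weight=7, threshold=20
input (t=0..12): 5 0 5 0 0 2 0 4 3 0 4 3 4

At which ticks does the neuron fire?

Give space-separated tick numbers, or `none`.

Answer: 0 2 7 8 10 11 12

Derivation:
t=0: input=5 -> V=0 FIRE
t=1: input=0 -> V=0
t=2: input=5 -> V=0 FIRE
t=3: input=0 -> V=0
t=4: input=0 -> V=0
t=5: input=2 -> V=14
t=6: input=0 -> V=7
t=7: input=4 -> V=0 FIRE
t=8: input=3 -> V=0 FIRE
t=9: input=0 -> V=0
t=10: input=4 -> V=0 FIRE
t=11: input=3 -> V=0 FIRE
t=12: input=4 -> V=0 FIRE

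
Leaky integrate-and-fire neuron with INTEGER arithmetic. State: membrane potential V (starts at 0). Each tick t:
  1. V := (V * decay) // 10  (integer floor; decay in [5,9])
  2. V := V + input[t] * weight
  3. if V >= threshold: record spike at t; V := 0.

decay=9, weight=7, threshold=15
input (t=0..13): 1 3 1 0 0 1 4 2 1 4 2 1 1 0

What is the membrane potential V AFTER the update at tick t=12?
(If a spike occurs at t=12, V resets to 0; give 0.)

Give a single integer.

Answer: 7

Derivation:
t=0: input=1 -> V=7
t=1: input=3 -> V=0 FIRE
t=2: input=1 -> V=7
t=3: input=0 -> V=6
t=4: input=0 -> V=5
t=5: input=1 -> V=11
t=6: input=4 -> V=0 FIRE
t=7: input=2 -> V=14
t=8: input=1 -> V=0 FIRE
t=9: input=4 -> V=0 FIRE
t=10: input=2 -> V=14
t=11: input=1 -> V=0 FIRE
t=12: input=1 -> V=7
t=13: input=0 -> V=6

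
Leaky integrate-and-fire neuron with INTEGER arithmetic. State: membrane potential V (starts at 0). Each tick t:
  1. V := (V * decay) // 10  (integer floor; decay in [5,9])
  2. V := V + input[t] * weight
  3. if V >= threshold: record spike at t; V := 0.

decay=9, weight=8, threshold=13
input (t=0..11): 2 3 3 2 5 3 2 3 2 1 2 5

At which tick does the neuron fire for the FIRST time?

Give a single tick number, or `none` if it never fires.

Answer: 0

Derivation:
t=0: input=2 -> V=0 FIRE
t=1: input=3 -> V=0 FIRE
t=2: input=3 -> V=0 FIRE
t=3: input=2 -> V=0 FIRE
t=4: input=5 -> V=0 FIRE
t=5: input=3 -> V=0 FIRE
t=6: input=2 -> V=0 FIRE
t=7: input=3 -> V=0 FIRE
t=8: input=2 -> V=0 FIRE
t=9: input=1 -> V=8
t=10: input=2 -> V=0 FIRE
t=11: input=5 -> V=0 FIRE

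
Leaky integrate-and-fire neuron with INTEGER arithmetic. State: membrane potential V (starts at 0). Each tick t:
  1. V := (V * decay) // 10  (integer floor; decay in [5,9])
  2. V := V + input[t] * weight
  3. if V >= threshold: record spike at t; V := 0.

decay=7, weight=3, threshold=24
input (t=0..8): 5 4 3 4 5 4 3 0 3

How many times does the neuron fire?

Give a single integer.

t=0: input=5 -> V=15
t=1: input=4 -> V=22
t=2: input=3 -> V=0 FIRE
t=3: input=4 -> V=12
t=4: input=5 -> V=23
t=5: input=4 -> V=0 FIRE
t=6: input=3 -> V=9
t=7: input=0 -> V=6
t=8: input=3 -> V=13

Answer: 2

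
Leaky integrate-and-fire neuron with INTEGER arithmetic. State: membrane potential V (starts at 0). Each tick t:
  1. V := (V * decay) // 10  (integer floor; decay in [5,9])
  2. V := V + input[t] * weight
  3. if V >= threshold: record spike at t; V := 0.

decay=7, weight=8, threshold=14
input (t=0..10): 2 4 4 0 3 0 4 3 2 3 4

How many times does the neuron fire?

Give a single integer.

Answer: 9

Derivation:
t=0: input=2 -> V=0 FIRE
t=1: input=4 -> V=0 FIRE
t=2: input=4 -> V=0 FIRE
t=3: input=0 -> V=0
t=4: input=3 -> V=0 FIRE
t=5: input=0 -> V=0
t=6: input=4 -> V=0 FIRE
t=7: input=3 -> V=0 FIRE
t=8: input=2 -> V=0 FIRE
t=9: input=3 -> V=0 FIRE
t=10: input=4 -> V=0 FIRE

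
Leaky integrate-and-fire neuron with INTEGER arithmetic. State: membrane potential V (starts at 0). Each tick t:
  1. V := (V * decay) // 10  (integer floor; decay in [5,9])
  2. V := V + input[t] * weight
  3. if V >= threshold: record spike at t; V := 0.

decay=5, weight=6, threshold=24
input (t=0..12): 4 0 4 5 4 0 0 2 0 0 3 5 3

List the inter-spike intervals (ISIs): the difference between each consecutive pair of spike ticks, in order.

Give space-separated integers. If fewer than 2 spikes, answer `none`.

t=0: input=4 -> V=0 FIRE
t=1: input=0 -> V=0
t=2: input=4 -> V=0 FIRE
t=3: input=5 -> V=0 FIRE
t=4: input=4 -> V=0 FIRE
t=5: input=0 -> V=0
t=6: input=0 -> V=0
t=7: input=2 -> V=12
t=8: input=0 -> V=6
t=9: input=0 -> V=3
t=10: input=3 -> V=19
t=11: input=5 -> V=0 FIRE
t=12: input=3 -> V=18

Answer: 2 1 1 7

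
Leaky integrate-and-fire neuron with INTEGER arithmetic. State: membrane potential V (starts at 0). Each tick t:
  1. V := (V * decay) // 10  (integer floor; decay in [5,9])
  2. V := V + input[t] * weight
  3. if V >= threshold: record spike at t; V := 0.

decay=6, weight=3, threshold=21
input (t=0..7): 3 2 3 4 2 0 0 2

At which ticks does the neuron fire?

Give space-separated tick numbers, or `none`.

Answer: 3

Derivation:
t=0: input=3 -> V=9
t=1: input=2 -> V=11
t=2: input=3 -> V=15
t=3: input=4 -> V=0 FIRE
t=4: input=2 -> V=6
t=5: input=0 -> V=3
t=6: input=0 -> V=1
t=7: input=2 -> V=6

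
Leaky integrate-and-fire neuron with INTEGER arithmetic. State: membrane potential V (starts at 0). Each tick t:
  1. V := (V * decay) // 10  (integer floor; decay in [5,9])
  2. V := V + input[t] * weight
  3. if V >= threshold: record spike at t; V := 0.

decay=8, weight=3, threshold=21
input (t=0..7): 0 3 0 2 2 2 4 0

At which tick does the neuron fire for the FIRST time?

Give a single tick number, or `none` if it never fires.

Answer: 6

Derivation:
t=0: input=0 -> V=0
t=1: input=3 -> V=9
t=2: input=0 -> V=7
t=3: input=2 -> V=11
t=4: input=2 -> V=14
t=5: input=2 -> V=17
t=6: input=4 -> V=0 FIRE
t=7: input=0 -> V=0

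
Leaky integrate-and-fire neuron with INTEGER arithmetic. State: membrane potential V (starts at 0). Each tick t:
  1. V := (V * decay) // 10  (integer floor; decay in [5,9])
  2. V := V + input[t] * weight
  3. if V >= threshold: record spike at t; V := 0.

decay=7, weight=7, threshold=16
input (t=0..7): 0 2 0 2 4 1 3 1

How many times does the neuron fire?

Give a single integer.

t=0: input=0 -> V=0
t=1: input=2 -> V=14
t=2: input=0 -> V=9
t=3: input=2 -> V=0 FIRE
t=4: input=4 -> V=0 FIRE
t=5: input=1 -> V=7
t=6: input=3 -> V=0 FIRE
t=7: input=1 -> V=7

Answer: 3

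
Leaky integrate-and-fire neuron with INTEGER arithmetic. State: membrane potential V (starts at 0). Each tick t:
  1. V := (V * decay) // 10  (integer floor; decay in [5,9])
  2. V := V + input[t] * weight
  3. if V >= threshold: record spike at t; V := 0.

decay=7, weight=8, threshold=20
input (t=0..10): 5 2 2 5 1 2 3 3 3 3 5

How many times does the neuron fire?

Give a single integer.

t=0: input=5 -> V=0 FIRE
t=1: input=2 -> V=16
t=2: input=2 -> V=0 FIRE
t=3: input=5 -> V=0 FIRE
t=4: input=1 -> V=8
t=5: input=2 -> V=0 FIRE
t=6: input=3 -> V=0 FIRE
t=7: input=3 -> V=0 FIRE
t=8: input=3 -> V=0 FIRE
t=9: input=3 -> V=0 FIRE
t=10: input=5 -> V=0 FIRE

Answer: 9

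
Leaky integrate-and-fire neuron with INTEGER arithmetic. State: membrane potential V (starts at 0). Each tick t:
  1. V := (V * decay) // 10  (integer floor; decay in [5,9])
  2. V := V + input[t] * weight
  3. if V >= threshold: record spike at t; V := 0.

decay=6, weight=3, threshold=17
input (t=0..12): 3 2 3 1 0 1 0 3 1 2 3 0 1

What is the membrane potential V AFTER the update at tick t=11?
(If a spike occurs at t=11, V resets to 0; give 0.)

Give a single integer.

Answer: 9

Derivation:
t=0: input=3 -> V=9
t=1: input=2 -> V=11
t=2: input=3 -> V=15
t=3: input=1 -> V=12
t=4: input=0 -> V=7
t=5: input=1 -> V=7
t=6: input=0 -> V=4
t=7: input=3 -> V=11
t=8: input=1 -> V=9
t=9: input=2 -> V=11
t=10: input=3 -> V=15
t=11: input=0 -> V=9
t=12: input=1 -> V=8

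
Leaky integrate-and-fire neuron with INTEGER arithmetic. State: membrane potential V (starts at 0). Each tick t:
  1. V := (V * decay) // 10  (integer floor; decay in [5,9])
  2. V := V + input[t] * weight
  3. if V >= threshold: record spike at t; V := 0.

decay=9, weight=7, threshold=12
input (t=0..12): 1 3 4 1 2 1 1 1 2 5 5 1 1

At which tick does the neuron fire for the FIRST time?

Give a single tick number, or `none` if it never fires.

t=0: input=1 -> V=7
t=1: input=3 -> V=0 FIRE
t=2: input=4 -> V=0 FIRE
t=3: input=1 -> V=7
t=4: input=2 -> V=0 FIRE
t=5: input=1 -> V=7
t=6: input=1 -> V=0 FIRE
t=7: input=1 -> V=7
t=8: input=2 -> V=0 FIRE
t=9: input=5 -> V=0 FIRE
t=10: input=5 -> V=0 FIRE
t=11: input=1 -> V=7
t=12: input=1 -> V=0 FIRE

Answer: 1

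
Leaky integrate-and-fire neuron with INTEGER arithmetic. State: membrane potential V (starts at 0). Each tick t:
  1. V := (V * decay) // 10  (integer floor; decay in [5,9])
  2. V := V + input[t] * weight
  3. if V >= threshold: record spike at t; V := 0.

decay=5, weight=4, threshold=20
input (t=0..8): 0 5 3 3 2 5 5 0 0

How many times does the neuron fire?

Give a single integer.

t=0: input=0 -> V=0
t=1: input=5 -> V=0 FIRE
t=2: input=3 -> V=12
t=3: input=3 -> V=18
t=4: input=2 -> V=17
t=5: input=5 -> V=0 FIRE
t=6: input=5 -> V=0 FIRE
t=7: input=0 -> V=0
t=8: input=0 -> V=0

Answer: 3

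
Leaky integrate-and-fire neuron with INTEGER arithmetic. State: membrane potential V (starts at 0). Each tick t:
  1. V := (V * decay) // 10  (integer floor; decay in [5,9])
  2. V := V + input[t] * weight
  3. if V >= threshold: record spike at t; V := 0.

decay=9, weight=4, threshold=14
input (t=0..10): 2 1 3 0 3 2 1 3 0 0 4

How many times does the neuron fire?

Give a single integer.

t=0: input=2 -> V=8
t=1: input=1 -> V=11
t=2: input=3 -> V=0 FIRE
t=3: input=0 -> V=0
t=4: input=3 -> V=12
t=5: input=2 -> V=0 FIRE
t=6: input=1 -> V=4
t=7: input=3 -> V=0 FIRE
t=8: input=0 -> V=0
t=9: input=0 -> V=0
t=10: input=4 -> V=0 FIRE

Answer: 4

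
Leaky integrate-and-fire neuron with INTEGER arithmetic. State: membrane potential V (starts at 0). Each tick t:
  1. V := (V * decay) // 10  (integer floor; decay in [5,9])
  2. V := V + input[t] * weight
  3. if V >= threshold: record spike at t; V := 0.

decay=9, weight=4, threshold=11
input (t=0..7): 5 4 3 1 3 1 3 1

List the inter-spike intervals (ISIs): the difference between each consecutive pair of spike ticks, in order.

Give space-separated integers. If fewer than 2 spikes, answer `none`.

t=0: input=5 -> V=0 FIRE
t=1: input=4 -> V=0 FIRE
t=2: input=3 -> V=0 FIRE
t=3: input=1 -> V=4
t=4: input=3 -> V=0 FIRE
t=5: input=1 -> V=4
t=6: input=3 -> V=0 FIRE
t=7: input=1 -> V=4

Answer: 1 1 2 2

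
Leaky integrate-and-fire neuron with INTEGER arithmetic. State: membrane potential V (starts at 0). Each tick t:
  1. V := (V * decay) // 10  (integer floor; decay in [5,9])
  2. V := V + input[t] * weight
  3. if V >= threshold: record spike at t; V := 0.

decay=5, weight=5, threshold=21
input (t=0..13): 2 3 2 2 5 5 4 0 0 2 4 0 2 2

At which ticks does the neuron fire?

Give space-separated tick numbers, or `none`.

t=0: input=2 -> V=10
t=1: input=3 -> V=20
t=2: input=2 -> V=20
t=3: input=2 -> V=20
t=4: input=5 -> V=0 FIRE
t=5: input=5 -> V=0 FIRE
t=6: input=4 -> V=20
t=7: input=0 -> V=10
t=8: input=0 -> V=5
t=9: input=2 -> V=12
t=10: input=4 -> V=0 FIRE
t=11: input=0 -> V=0
t=12: input=2 -> V=10
t=13: input=2 -> V=15

Answer: 4 5 10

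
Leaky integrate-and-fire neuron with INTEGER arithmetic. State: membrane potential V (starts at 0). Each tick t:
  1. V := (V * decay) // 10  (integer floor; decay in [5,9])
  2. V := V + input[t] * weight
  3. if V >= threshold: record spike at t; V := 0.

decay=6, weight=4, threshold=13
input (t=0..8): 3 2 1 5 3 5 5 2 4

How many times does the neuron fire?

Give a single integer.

Answer: 5

Derivation:
t=0: input=3 -> V=12
t=1: input=2 -> V=0 FIRE
t=2: input=1 -> V=4
t=3: input=5 -> V=0 FIRE
t=4: input=3 -> V=12
t=5: input=5 -> V=0 FIRE
t=6: input=5 -> V=0 FIRE
t=7: input=2 -> V=8
t=8: input=4 -> V=0 FIRE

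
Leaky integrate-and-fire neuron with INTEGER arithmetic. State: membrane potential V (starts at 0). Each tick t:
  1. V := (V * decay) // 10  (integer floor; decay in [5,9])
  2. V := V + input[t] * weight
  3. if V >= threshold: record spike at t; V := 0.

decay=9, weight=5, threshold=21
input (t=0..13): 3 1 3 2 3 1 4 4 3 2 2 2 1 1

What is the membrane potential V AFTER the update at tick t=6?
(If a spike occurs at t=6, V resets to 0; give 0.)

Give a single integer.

Answer: 0

Derivation:
t=0: input=3 -> V=15
t=1: input=1 -> V=18
t=2: input=3 -> V=0 FIRE
t=3: input=2 -> V=10
t=4: input=3 -> V=0 FIRE
t=5: input=1 -> V=5
t=6: input=4 -> V=0 FIRE
t=7: input=4 -> V=20
t=8: input=3 -> V=0 FIRE
t=9: input=2 -> V=10
t=10: input=2 -> V=19
t=11: input=2 -> V=0 FIRE
t=12: input=1 -> V=5
t=13: input=1 -> V=9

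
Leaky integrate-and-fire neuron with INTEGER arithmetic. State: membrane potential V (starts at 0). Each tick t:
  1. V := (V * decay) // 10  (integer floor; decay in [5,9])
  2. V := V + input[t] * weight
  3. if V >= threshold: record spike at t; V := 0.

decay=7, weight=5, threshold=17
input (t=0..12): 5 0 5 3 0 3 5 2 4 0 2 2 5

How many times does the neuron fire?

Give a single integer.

t=0: input=5 -> V=0 FIRE
t=1: input=0 -> V=0
t=2: input=5 -> V=0 FIRE
t=3: input=3 -> V=15
t=4: input=0 -> V=10
t=5: input=3 -> V=0 FIRE
t=6: input=5 -> V=0 FIRE
t=7: input=2 -> V=10
t=8: input=4 -> V=0 FIRE
t=9: input=0 -> V=0
t=10: input=2 -> V=10
t=11: input=2 -> V=0 FIRE
t=12: input=5 -> V=0 FIRE

Answer: 7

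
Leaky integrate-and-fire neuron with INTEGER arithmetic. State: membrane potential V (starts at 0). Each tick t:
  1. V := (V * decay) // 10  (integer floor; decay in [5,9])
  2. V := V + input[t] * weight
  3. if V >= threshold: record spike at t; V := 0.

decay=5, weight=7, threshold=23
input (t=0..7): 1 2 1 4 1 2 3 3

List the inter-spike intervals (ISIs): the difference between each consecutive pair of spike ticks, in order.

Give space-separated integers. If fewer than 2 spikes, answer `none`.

Answer: 3

Derivation:
t=0: input=1 -> V=7
t=1: input=2 -> V=17
t=2: input=1 -> V=15
t=3: input=4 -> V=0 FIRE
t=4: input=1 -> V=7
t=5: input=2 -> V=17
t=6: input=3 -> V=0 FIRE
t=7: input=3 -> V=21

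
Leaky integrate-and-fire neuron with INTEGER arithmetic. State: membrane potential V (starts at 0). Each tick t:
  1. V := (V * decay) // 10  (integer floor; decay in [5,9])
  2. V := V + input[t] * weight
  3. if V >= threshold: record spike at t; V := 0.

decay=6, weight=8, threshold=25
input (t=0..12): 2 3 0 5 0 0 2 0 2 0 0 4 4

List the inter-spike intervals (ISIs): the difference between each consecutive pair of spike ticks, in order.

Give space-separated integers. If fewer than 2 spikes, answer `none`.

t=0: input=2 -> V=16
t=1: input=3 -> V=0 FIRE
t=2: input=0 -> V=0
t=3: input=5 -> V=0 FIRE
t=4: input=0 -> V=0
t=5: input=0 -> V=0
t=6: input=2 -> V=16
t=7: input=0 -> V=9
t=8: input=2 -> V=21
t=9: input=0 -> V=12
t=10: input=0 -> V=7
t=11: input=4 -> V=0 FIRE
t=12: input=4 -> V=0 FIRE

Answer: 2 8 1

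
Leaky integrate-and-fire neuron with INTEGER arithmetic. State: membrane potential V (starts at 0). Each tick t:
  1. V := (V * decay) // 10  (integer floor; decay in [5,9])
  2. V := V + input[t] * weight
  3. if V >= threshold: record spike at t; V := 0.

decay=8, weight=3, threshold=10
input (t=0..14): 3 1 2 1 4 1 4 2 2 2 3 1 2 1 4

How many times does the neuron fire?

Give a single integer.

Answer: 6

Derivation:
t=0: input=3 -> V=9
t=1: input=1 -> V=0 FIRE
t=2: input=2 -> V=6
t=3: input=1 -> V=7
t=4: input=4 -> V=0 FIRE
t=5: input=1 -> V=3
t=6: input=4 -> V=0 FIRE
t=7: input=2 -> V=6
t=8: input=2 -> V=0 FIRE
t=9: input=2 -> V=6
t=10: input=3 -> V=0 FIRE
t=11: input=1 -> V=3
t=12: input=2 -> V=8
t=13: input=1 -> V=9
t=14: input=4 -> V=0 FIRE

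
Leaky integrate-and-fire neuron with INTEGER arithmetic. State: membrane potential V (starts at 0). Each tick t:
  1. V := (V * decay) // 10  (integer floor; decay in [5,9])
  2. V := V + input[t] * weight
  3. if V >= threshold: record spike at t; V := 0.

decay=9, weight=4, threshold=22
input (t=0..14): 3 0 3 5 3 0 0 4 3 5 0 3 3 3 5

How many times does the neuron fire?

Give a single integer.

Answer: 5

Derivation:
t=0: input=3 -> V=12
t=1: input=0 -> V=10
t=2: input=3 -> V=21
t=3: input=5 -> V=0 FIRE
t=4: input=3 -> V=12
t=5: input=0 -> V=10
t=6: input=0 -> V=9
t=7: input=4 -> V=0 FIRE
t=8: input=3 -> V=12
t=9: input=5 -> V=0 FIRE
t=10: input=0 -> V=0
t=11: input=3 -> V=12
t=12: input=3 -> V=0 FIRE
t=13: input=3 -> V=12
t=14: input=5 -> V=0 FIRE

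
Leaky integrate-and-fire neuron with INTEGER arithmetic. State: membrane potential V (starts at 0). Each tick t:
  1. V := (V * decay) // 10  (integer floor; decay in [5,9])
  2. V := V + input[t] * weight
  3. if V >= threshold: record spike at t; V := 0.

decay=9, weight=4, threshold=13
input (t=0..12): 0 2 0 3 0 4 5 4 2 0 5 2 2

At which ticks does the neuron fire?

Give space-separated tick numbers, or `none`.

Answer: 3 5 6 7 10 12

Derivation:
t=0: input=0 -> V=0
t=1: input=2 -> V=8
t=2: input=0 -> V=7
t=3: input=3 -> V=0 FIRE
t=4: input=0 -> V=0
t=5: input=4 -> V=0 FIRE
t=6: input=5 -> V=0 FIRE
t=7: input=4 -> V=0 FIRE
t=8: input=2 -> V=8
t=9: input=0 -> V=7
t=10: input=5 -> V=0 FIRE
t=11: input=2 -> V=8
t=12: input=2 -> V=0 FIRE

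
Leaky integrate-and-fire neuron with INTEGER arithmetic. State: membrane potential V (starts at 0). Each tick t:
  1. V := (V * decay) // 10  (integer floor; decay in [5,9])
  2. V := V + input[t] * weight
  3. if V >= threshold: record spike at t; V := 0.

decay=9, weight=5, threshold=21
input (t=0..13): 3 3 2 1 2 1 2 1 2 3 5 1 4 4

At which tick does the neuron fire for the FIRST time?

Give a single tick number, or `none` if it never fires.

t=0: input=3 -> V=15
t=1: input=3 -> V=0 FIRE
t=2: input=2 -> V=10
t=3: input=1 -> V=14
t=4: input=2 -> V=0 FIRE
t=5: input=1 -> V=5
t=6: input=2 -> V=14
t=7: input=1 -> V=17
t=8: input=2 -> V=0 FIRE
t=9: input=3 -> V=15
t=10: input=5 -> V=0 FIRE
t=11: input=1 -> V=5
t=12: input=4 -> V=0 FIRE
t=13: input=4 -> V=20

Answer: 1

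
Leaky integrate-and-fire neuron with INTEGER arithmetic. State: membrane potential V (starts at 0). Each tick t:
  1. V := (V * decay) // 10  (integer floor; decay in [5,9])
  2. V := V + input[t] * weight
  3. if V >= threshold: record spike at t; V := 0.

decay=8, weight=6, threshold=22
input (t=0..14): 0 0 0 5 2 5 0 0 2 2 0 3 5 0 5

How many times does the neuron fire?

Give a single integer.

t=0: input=0 -> V=0
t=1: input=0 -> V=0
t=2: input=0 -> V=0
t=3: input=5 -> V=0 FIRE
t=4: input=2 -> V=12
t=5: input=5 -> V=0 FIRE
t=6: input=0 -> V=0
t=7: input=0 -> V=0
t=8: input=2 -> V=12
t=9: input=2 -> V=21
t=10: input=0 -> V=16
t=11: input=3 -> V=0 FIRE
t=12: input=5 -> V=0 FIRE
t=13: input=0 -> V=0
t=14: input=5 -> V=0 FIRE

Answer: 5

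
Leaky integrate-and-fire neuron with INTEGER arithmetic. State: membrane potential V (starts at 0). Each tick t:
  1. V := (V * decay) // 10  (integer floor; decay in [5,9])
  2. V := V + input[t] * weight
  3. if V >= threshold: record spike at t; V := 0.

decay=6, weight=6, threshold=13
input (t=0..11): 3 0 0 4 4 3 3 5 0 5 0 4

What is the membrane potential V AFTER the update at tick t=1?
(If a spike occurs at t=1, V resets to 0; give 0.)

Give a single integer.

Answer: 0

Derivation:
t=0: input=3 -> V=0 FIRE
t=1: input=0 -> V=0
t=2: input=0 -> V=0
t=3: input=4 -> V=0 FIRE
t=4: input=4 -> V=0 FIRE
t=5: input=3 -> V=0 FIRE
t=6: input=3 -> V=0 FIRE
t=7: input=5 -> V=0 FIRE
t=8: input=0 -> V=0
t=9: input=5 -> V=0 FIRE
t=10: input=0 -> V=0
t=11: input=4 -> V=0 FIRE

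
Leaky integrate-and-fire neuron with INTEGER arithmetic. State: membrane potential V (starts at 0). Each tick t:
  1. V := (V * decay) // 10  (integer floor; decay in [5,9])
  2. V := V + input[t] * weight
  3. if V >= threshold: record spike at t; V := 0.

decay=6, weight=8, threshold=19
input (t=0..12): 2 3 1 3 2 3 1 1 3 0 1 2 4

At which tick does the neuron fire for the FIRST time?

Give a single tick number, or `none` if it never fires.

Answer: 1

Derivation:
t=0: input=2 -> V=16
t=1: input=3 -> V=0 FIRE
t=2: input=1 -> V=8
t=3: input=3 -> V=0 FIRE
t=4: input=2 -> V=16
t=5: input=3 -> V=0 FIRE
t=6: input=1 -> V=8
t=7: input=1 -> V=12
t=8: input=3 -> V=0 FIRE
t=9: input=0 -> V=0
t=10: input=1 -> V=8
t=11: input=2 -> V=0 FIRE
t=12: input=4 -> V=0 FIRE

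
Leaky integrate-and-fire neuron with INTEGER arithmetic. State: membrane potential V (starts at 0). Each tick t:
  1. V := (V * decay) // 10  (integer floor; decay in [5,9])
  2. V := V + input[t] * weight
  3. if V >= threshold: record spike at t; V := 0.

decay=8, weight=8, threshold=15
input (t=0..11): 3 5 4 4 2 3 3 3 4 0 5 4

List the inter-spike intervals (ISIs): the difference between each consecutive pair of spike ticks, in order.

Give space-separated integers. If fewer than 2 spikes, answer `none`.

Answer: 1 1 1 1 1 1 1 1 2 1

Derivation:
t=0: input=3 -> V=0 FIRE
t=1: input=5 -> V=0 FIRE
t=2: input=4 -> V=0 FIRE
t=3: input=4 -> V=0 FIRE
t=4: input=2 -> V=0 FIRE
t=5: input=3 -> V=0 FIRE
t=6: input=3 -> V=0 FIRE
t=7: input=3 -> V=0 FIRE
t=8: input=4 -> V=0 FIRE
t=9: input=0 -> V=0
t=10: input=5 -> V=0 FIRE
t=11: input=4 -> V=0 FIRE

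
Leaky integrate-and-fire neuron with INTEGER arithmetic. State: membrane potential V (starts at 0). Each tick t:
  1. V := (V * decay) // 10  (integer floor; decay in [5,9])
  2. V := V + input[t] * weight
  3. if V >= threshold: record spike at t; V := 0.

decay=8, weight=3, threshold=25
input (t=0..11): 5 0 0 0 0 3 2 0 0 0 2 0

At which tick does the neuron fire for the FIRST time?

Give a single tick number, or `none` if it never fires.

t=0: input=5 -> V=15
t=1: input=0 -> V=12
t=2: input=0 -> V=9
t=3: input=0 -> V=7
t=4: input=0 -> V=5
t=5: input=3 -> V=13
t=6: input=2 -> V=16
t=7: input=0 -> V=12
t=8: input=0 -> V=9
t=9: input=0 -> V=7
t=10: input=2 -> V=11
t=11: input=0 -> V=8

Answer: none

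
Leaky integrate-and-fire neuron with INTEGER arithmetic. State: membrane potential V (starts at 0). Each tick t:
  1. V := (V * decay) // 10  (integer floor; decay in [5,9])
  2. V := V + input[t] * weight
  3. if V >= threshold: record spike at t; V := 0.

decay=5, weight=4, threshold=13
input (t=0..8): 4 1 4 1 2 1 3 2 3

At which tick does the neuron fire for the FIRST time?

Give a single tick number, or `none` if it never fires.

Answer: 0

Derivation:
t=0: input=4 -> V=0 FIRE
t=1: input=1 -> V=4
t=2: input=4 -> V=0 FIRE
t=3: input=1 -> V=4
t=4: input=2 -> V=10
t=5: input=1 -> V=9
t=6: input=3 -> V=0 FIRE
t=7: input=2 -> V=8
t=8: input=3 -> V=0 FIRE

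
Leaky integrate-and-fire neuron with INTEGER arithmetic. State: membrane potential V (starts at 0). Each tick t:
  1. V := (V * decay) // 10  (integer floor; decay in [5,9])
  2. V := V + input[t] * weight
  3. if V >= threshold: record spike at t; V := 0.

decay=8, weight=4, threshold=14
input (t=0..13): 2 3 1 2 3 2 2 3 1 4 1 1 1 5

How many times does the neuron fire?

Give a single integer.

t=0: input=2 -> V=8
t=1: input=3 -> V=0 FIRE
t=2: input=1 -> V=4
t=3: input=2 -> V=11
t=4: input=3 -> V=0 FIRE
t=5: input=2 -> V=8
t=6: input=2 -> V=0 FIRE
t=7: input=3 -> V=12
t=8: input=1 -> V=13
t=9: input=4 -> V=0 FIRE
t=10: input=1 -> V=4
t=11: input=1 -> V=7
t=12: input=1 -> V=9
t=13: input=5 -> V=0 FIRE

Answer: 5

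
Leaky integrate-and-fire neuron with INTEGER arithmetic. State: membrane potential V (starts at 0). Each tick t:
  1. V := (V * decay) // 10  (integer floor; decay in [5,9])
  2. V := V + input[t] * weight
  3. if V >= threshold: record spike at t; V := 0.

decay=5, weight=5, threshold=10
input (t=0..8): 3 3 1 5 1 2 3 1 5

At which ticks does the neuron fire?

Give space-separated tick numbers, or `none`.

t=0: input=3 -> V=0 FIRE
t=1: input=3 -> V=0 FIRE
t=2: input=1 -> V=5
t=3: input=5 -> V=0 FIRE
t=4: input=1 -> V=5
t=5: input=2 -> V=0 FIRE
t=6: input=3 -> V=0 FIRE
t=7: input=1 -> V=5
t=8: input=5 -> V=0 FIRE

Answer: 0 1 3 5 6 8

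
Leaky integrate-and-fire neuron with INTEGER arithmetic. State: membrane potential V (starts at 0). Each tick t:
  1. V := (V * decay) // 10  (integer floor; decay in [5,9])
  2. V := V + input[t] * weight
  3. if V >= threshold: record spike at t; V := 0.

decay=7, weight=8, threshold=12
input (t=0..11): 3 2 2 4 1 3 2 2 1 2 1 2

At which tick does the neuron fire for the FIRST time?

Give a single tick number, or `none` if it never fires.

Answer: 0

Derivation:
t=0: input=3 -> V=0 FIRE
t=1: input=2 -> V=0 FIRE
t=2: input=2 -> V=0 FIRE
t=3: input=4 -> V=0 FIRE
t=4: input=1 -> V=8
t=5: input=3 -> V=0 FIRE
t=6: input=2 -> V=0 FIRE
t=7: input=2 -> V=0 FIRE
t=8: input=1 -> V=8
t=9: input=2 -> V=0 FIRE
t=10: input=1 -> V=8
t=11: input=2 -> V=0 FIRE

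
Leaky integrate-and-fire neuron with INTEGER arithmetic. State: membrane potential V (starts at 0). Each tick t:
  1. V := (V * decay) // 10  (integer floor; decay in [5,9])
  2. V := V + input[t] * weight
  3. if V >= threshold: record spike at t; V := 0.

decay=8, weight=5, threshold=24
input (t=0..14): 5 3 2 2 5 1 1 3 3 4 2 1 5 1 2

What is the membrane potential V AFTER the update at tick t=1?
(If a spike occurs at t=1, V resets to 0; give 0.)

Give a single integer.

t=0: input=5 -> V=0 FIRE
t=1: input=3 -> V=15
t=2: input=2 -> V=22
t=3: input=2 -> V=0 FIRE
t=4: input=5 -> V=0 FIRE
t=5: input=1 -> V=5
t=6: input=1 -> V=9
t=7: input=3 -> V=22
t=8: input=3 -> V=0 FIRE
t=9: input=4 -> V=20
t=10: input=2 -> V=0 FIRE
t=11: input=1 -> V=5
t=12: input=5 -> V=0 FIRE
t=13: input=1 -> V=5
t=14: input=2 -> V=14

Answer: 15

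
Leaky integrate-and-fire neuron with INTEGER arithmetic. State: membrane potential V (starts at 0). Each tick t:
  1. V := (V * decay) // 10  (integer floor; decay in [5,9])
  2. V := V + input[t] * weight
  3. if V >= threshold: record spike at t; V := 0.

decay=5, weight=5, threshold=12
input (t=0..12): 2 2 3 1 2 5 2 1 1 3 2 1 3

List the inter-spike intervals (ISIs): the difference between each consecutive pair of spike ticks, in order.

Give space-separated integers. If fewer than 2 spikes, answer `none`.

t=0: input=2 -> V=10
t=1: input=2 -> V=0 FIRE
t=2: input=3 -> V=0 FIRE
t=3: input=1 -> V=5
t=4: input=2 -> V=0 FIRE
t=5: input=5 -> V=0 FIRE
t=6: input=2 -> V=10
t=7: input=1 -> V=10
t=8: input=1 -> V=10
t=9: input=3 -> V=0 FIRE
t=10: input=2 -> V=10
t=11: input=1 -> V=10
t=12: input=3 -> V=0 FIRE

Answer: 1 2 1 4 3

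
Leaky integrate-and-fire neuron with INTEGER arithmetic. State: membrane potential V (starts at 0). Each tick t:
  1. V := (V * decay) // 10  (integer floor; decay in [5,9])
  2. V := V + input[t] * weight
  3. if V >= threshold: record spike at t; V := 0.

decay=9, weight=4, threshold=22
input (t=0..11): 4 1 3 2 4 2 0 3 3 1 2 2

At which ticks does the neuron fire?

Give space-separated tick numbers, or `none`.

t=0: input=4 -> V=16
t=1: input=1 -> V=18
t=2: input=3 -> V=0 FIRE
t=3: input=2 -> V=8
t=4: input=4 -> V=0 FIRE
t=5: input=2 -> V=8
t=6: input=0 -> V=7
t=7: input=3 -> V=18
t=8: input=3 -> V=0 FIRE
t=9: input=1 -> V=4
t=10: input=2 -> V=11
t=11: input=2 -> V=17

Answer: 2 4 8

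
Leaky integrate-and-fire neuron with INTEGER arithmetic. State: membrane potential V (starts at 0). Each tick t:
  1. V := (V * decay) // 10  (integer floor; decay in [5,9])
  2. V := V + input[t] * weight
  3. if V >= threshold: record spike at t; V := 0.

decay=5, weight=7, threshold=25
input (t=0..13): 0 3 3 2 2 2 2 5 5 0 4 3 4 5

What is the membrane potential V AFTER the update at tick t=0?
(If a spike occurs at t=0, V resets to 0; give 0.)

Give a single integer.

Answer: 0

Derivation:
t=0: input=0 -> V=0
t=1: input=3 -> V=21
t=2: input=3 -> V=0 FIRE
t=3: input=2 -> V=14
t=4: input=2 -> V=21
t=5: input=2 -> V=24
t=6: input=2 -> V=0 FIRE
t=7: input=5 -> V=0 FIRE
t=8: input=5 -> V=0 FIRE
t=9: input=0 -> V=0
t=10: input=4 -> V=0 FIRE
t=11: input=3 -> V=21
t=12: input=4 -> V=0 FIRE
t=13: input=5 -> V=0 FIRE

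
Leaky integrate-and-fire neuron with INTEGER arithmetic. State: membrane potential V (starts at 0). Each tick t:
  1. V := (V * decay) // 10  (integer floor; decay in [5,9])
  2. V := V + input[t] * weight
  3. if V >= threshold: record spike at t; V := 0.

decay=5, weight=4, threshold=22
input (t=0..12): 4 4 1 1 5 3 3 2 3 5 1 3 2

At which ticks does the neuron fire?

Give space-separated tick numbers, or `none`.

t=0: input=4 -> V=16
t=1: input=4 -> V=0 FIRE
t=2: input=1 -> V=4
t=3: input=1 -> V=6
t=4: input=5 -> V=0 FIRE
t=5: input=3 -> V=12
t=6: input=3 -> V=18
t=7: input=2 -> V=17
t=8: input=3 -> V=20
t=9: input=5 -> V=0 FIRE
t=10: input=1 -> V=4
t=11: input=3 -> V=14
t=12: input=2 -> V=15

Answer: 1 4 9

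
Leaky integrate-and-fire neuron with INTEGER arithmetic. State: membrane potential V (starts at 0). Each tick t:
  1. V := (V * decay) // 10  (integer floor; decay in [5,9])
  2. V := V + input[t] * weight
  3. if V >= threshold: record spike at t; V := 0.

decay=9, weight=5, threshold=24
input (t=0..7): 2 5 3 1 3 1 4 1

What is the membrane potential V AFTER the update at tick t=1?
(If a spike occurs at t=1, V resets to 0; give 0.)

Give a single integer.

t=0: input=2 -> V=10
t=1: input=5 -> V=0 FIRE
t=2: input=3 -> V=15
t=3: input=1 -> V=18
t=4: input=3 -> V=0 FIRE
t=5: input=1 -> V=5
t=6: input=4 -> V=0 FIRE
t=7: input=1 -> V=5

Answer: 0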